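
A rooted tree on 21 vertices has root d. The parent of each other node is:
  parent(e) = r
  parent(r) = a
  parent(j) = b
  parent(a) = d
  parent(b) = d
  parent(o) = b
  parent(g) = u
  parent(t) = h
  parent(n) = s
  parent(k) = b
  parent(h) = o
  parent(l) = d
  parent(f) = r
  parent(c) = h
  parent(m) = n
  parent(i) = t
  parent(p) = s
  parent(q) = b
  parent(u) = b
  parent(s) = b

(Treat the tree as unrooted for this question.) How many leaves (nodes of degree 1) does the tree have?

11

Degree-1 nodes: c, e, f, g, i, j, k, l, m, p, q — 11 of them.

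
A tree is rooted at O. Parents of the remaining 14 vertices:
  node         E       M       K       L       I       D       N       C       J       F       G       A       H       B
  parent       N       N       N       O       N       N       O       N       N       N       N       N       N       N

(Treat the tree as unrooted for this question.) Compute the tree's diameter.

A longest path is L-O-N-F, with 3 edges.

3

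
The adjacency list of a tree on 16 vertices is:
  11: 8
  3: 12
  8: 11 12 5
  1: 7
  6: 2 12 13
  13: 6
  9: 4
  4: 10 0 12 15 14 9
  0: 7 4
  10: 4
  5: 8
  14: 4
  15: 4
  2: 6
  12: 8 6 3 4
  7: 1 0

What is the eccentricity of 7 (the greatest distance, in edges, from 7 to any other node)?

5

A farthest node from 7 is 5 (2, 13, 11 also at distance 5).
The path 7 – 0 – 4 – 12 – 8 – 5 has 5 edges.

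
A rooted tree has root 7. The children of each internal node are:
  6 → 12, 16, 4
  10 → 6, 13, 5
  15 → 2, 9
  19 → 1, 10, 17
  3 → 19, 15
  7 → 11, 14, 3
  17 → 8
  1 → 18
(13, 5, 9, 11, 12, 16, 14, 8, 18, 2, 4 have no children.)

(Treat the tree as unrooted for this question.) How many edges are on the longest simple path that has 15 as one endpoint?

A farthest node from 15 is 16 (4, 12 also at distance 5).
The path 15 – 3 – 19 – 10 – 6 – 16 has 5 edges.

5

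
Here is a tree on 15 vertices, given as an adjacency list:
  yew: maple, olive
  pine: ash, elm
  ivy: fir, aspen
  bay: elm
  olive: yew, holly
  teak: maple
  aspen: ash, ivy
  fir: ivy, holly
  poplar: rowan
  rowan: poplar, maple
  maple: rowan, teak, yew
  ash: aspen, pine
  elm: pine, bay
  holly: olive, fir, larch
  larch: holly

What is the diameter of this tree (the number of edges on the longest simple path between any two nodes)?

BFS from bay reaches poplar last, at distance 12; BFS from poplar confirms no node is farther.
Path: bay – elm – pine – ash – aspen – ivy – fir – holly – olive – yew – maple – rowan – poplar.

12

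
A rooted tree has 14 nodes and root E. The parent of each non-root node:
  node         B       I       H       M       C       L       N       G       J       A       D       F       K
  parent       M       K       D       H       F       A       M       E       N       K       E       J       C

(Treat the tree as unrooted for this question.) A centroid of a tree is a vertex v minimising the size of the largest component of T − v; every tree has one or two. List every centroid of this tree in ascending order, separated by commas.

If N is removed the pieces have sizes 7, 6, all ≤ ⌊14/2⌋ = 7.
Its neighbour J also leaves a largest component of size 7, so both are centroids.

J, N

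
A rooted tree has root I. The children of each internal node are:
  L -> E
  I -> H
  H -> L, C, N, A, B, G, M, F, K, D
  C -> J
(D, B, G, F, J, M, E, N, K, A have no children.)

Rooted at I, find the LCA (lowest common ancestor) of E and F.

H

E's ancestor chain is E, L, H, I and F's is F, H, I; they first meet at H.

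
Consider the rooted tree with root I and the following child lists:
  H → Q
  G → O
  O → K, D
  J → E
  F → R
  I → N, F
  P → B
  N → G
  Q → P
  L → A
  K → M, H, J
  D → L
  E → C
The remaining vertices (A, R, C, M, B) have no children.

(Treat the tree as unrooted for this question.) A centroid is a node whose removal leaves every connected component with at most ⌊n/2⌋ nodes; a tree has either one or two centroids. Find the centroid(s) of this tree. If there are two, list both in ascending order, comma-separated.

If K is removed the pieces have sizes 9, 4, 3, 1, all ≤ ⌊18/2⌋ = 9.
Its neighbour O also leaves a largest component of size 9, so both are centroids.

K, O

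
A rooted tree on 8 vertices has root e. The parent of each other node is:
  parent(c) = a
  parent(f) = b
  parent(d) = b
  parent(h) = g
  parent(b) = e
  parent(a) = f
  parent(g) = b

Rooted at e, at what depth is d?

Climbing from d to the root: d – b – e. That's 2 steps.

2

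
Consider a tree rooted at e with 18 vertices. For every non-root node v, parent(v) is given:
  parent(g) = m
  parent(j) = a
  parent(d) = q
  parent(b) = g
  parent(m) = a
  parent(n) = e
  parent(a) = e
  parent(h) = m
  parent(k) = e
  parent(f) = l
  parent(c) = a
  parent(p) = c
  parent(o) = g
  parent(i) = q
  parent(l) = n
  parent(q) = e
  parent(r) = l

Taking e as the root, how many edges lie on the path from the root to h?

Climbing from h to the root: h–m–a–e. That's 3 steps.

3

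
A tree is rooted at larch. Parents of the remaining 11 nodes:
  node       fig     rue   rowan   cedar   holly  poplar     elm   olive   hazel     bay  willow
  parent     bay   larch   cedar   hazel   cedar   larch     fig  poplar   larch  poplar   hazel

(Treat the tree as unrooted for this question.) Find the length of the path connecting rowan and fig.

The path is rowan - cedar - hazel - larch - poplar - bay - fig, which has 6 edges.

6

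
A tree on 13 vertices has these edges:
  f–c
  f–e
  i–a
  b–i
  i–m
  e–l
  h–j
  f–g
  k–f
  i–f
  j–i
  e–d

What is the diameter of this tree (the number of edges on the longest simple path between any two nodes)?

5

A longest path is h–j–i–f–e–d, with 5 edges.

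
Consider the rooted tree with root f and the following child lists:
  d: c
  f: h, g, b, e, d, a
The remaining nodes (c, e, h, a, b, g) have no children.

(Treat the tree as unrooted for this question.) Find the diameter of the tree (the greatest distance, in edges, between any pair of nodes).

Starting from c, a farthest node is e at distance 3.
One longest path: c – d – f – e.
So the diameter is 3.

3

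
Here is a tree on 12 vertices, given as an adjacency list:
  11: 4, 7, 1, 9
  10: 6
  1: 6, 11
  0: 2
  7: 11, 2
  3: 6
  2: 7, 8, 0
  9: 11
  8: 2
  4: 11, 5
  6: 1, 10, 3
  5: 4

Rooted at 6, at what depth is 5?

4

Path from 6 to 5: 6–1–11–4–5, which has 4 edges.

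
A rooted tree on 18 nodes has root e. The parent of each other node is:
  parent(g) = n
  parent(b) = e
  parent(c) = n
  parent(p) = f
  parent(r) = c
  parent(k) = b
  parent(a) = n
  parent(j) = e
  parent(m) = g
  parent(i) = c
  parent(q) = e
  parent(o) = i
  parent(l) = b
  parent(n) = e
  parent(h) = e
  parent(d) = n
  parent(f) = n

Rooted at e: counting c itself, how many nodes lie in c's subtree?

The subtree rooted at c contains: c, i, r, o — 4 nodes.

4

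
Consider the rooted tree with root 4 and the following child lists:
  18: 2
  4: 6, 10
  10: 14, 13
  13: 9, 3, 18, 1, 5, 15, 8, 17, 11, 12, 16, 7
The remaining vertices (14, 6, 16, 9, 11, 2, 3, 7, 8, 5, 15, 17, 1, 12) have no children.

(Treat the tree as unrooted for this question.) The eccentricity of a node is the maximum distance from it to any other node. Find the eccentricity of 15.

Distances from 15 peak at 4, attained at 6.
15 – 13 – 10 – 4 – 6

4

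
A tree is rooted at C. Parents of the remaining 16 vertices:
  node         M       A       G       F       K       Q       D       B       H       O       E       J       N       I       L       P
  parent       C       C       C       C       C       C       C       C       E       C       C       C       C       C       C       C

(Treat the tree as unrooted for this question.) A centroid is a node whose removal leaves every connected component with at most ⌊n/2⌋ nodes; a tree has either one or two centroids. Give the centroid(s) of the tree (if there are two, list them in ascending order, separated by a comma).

If C is removed the pieces have sizes 2, 1, 1, 1, 1, 1, 1, 1, 1, 1, 1, 1, 1, 1, 1, all ≤ ⌊17/2⌋ = 8.
Every other node leaves some component of size > 8, so the centroid is unique.

C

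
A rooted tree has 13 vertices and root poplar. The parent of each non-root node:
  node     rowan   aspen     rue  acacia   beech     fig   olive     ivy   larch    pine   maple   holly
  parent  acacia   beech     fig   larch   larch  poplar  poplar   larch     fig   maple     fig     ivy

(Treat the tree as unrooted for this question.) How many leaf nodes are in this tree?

6

The leaves are aspen, holly, olive, pine, rowan, rue.
That is 6 leaves.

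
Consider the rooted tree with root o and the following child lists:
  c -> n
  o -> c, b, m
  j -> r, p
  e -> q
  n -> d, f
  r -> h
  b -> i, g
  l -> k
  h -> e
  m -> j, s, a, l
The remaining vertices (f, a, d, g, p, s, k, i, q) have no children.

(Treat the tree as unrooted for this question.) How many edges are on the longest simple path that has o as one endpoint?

The node farthest from o is q, via o–m–j–r–h–e–q — 6 edges.

6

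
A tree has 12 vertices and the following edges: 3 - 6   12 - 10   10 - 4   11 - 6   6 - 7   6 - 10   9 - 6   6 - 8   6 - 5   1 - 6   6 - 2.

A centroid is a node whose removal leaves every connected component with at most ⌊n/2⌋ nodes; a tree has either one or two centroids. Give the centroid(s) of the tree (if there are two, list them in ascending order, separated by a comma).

6

Delete 6: the remaining components have sizes 3, 1, 1, 1, 1, 1, 1, 1, 1. Max 3 ≤ 6, so 6 is a centroid.
Every other node leaves some component of size > 6, so the centroid is unique.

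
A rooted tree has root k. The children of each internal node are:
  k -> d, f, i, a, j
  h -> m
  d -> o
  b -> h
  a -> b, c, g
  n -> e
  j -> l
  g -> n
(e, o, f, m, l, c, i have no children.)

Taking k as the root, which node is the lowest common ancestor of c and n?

a

Ancestors of c (toward the root): c, a, k.
Ancestors of n: n, g, a, k.
The deepest node appearing in both lists is a.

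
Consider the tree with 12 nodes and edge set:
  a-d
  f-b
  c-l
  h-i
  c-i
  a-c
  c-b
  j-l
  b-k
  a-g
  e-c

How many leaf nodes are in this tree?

7

Exactly 7 nodes have a single neighbour: d, e, f, g, h, j, k.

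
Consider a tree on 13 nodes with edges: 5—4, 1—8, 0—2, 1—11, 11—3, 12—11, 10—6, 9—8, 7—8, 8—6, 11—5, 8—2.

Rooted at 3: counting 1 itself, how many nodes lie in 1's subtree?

Descendants of 1 (including itself): 1, 8, 7, 6, 2, 9, 10, 0. That's 8.

8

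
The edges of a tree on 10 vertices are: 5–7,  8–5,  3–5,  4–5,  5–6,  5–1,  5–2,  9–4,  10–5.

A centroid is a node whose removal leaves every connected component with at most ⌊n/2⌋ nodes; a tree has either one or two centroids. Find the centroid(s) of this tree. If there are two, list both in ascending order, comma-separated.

Delete 5: the remaining components have sizes 2, 1, 1, 1, 1, 1, 1, 1. Max 2 ≤ 5, so 5 is a centroid.
No neighbour of 5 does as well, so 5 is the unique centroid.

5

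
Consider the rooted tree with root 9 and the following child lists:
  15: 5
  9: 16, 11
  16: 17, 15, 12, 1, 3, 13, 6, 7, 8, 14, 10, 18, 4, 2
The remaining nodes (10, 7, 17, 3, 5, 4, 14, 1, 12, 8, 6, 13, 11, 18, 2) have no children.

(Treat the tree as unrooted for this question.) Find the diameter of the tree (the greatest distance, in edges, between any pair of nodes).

4

A longest path is 11-9-16-15-5, with 4 edges.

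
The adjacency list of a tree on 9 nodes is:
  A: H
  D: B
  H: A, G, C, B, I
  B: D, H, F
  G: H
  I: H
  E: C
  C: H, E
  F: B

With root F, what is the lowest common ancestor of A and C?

H

Ancestors of A (toward the root): A, H, B, F.
Ancestors of C: C, H, B, F.
The deepest node appearing in both lists is H.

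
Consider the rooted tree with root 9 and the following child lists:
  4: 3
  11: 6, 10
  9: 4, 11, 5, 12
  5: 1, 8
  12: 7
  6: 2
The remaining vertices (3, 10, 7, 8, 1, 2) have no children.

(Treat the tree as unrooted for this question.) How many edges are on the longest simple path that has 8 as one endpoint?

5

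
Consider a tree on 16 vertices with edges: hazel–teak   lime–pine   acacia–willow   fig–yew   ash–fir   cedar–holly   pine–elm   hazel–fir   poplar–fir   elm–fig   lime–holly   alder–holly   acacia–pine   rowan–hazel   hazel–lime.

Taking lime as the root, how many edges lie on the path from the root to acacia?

2

Path from lime to acacia: lime–pine–acacia, which has 2 edges.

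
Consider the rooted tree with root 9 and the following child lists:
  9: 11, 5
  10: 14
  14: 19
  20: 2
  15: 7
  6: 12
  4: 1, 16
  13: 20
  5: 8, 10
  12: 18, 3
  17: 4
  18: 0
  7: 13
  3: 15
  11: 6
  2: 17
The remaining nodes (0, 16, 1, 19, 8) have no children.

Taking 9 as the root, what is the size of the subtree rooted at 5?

5's subtree: {5, 10, 8, 14, 19}, size 5.

5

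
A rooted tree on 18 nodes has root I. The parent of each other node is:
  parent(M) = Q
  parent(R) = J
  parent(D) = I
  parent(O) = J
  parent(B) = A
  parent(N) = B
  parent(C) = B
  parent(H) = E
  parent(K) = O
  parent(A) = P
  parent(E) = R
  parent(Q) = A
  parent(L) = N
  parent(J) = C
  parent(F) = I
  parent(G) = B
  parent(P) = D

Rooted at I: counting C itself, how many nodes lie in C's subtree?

C's subtree: {C, J, O, R, K, E, H}, size 7.

7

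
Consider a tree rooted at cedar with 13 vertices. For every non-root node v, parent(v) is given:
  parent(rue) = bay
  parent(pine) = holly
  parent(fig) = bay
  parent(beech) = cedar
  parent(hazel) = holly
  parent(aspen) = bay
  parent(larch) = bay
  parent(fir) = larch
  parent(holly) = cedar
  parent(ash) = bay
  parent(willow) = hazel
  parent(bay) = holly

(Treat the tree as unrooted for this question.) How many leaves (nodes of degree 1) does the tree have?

8

Exactly 8 nodes have a single neighbour: ash, aspen, beech, fig, fir, pine, rue, willow.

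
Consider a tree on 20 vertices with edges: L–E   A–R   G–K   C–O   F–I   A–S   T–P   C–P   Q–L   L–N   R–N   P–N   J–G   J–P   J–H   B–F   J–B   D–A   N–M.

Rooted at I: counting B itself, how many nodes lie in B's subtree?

The subtree rooted at B contains: B, J, P, H, G, N, C, T, K, R, L, M, O, A, E, Q, S, D — 18 nodes.

18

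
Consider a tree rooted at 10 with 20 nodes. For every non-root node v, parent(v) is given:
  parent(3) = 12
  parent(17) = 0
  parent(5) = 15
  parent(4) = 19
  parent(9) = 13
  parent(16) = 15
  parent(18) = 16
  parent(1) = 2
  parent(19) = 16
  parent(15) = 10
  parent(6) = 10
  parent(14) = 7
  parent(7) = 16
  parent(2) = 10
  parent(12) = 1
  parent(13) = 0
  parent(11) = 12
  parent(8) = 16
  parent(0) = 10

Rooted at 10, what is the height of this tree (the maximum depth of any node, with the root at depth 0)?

4

A deepest node is 3, reached by 10 – 2 – 1 – 12 – 3.
That path has 4 edges, so the height is 4.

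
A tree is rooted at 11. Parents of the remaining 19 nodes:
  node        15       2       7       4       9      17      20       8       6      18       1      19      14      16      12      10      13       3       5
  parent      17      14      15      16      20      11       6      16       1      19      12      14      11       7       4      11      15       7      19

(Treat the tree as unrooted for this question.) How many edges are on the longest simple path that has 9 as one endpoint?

13

A farthest node from 9 is 18 (5 also at distance 13).
The path 9–20–6–1–12–4–16–7–15–17–11–14–19–18 has 13 edges.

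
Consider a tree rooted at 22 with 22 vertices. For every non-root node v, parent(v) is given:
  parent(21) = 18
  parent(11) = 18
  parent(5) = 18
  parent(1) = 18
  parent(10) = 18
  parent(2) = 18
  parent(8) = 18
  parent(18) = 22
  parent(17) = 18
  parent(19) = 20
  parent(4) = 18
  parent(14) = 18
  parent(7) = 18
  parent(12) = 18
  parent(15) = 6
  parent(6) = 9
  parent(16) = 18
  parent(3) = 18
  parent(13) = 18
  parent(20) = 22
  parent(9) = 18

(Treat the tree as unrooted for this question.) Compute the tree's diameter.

BFS from 19 reaches 15 last, at distance 6; BFS from 15 confirms no node is farther.
Path: 19-20-22-18-9-6-15.

6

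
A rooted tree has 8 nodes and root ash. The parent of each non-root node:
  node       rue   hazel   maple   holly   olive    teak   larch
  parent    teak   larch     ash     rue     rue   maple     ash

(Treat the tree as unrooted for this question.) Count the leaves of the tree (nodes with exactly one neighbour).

The leaves are hazel, holly, olive.
That is 3 leaves.

3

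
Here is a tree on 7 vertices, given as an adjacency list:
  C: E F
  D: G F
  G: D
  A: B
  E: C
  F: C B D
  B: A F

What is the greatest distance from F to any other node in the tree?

A farthest node from F is G (E, A also at distance 2).
The path F – D – G has 2 edges.

2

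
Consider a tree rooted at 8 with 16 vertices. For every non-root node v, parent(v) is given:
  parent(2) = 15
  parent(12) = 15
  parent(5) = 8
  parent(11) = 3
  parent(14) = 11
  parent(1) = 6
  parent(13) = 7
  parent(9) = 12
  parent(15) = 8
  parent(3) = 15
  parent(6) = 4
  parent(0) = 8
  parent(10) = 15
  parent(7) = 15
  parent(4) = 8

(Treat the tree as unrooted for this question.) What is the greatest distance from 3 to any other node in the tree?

A farthest node from 3 is 1.
The path 3-15-8-4-6-1 has 5 edges.

5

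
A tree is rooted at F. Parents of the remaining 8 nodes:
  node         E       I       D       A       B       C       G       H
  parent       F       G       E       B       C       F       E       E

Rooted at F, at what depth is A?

Path from F to A: F → C → B → A, which has 3 edges.

3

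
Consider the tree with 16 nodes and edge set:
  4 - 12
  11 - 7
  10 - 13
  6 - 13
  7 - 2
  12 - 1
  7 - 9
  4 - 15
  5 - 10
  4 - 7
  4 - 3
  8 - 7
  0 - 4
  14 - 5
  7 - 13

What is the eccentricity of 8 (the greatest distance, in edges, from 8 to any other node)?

5

Distances from 8 peak at 5, attained at 14.
8-7-13-10-5-14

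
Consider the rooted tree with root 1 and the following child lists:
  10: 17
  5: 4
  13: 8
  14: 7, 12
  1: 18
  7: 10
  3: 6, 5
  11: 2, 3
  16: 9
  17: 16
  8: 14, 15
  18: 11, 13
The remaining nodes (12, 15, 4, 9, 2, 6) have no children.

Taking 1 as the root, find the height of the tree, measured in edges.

A deepest node is 9, reached by 1 → 18 → 13 → 8 → 14 → 7 → 10 → 17 → 16 → 9.
That path has 9 edges, so the height is 9.

9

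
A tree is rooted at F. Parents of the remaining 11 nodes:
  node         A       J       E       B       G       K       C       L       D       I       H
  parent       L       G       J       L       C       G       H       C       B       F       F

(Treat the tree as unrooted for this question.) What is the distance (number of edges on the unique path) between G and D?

4

The path is G - C - L - B - D, which has 4 edges.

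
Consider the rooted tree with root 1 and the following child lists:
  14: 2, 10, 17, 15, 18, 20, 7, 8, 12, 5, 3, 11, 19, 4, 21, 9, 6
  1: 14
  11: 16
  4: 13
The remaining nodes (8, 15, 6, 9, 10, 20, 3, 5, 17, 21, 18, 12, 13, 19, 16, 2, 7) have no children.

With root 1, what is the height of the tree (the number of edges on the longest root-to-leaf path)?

3

The longest root-to-leaf path is 1 → 14 → 4 → 13 (3 edges).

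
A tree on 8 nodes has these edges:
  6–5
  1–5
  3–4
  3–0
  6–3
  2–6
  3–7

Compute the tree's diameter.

4

BFS from 1 reaches 7 last, at distance 4; BFS from 7 confirms no node is farther.
Path: 1 – 5 – 6 – 3 – 7.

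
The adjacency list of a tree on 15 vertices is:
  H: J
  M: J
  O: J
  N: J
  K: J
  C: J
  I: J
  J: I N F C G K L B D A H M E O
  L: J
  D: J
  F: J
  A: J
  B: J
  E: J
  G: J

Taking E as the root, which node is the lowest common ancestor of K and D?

Path K→root: K J E; path D→root: D J E.
First common node: J.

J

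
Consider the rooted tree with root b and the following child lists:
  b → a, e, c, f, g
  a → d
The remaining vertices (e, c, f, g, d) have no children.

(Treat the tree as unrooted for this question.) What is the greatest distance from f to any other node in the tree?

The node farthest from f is d, via f–b–a–d — 3 edges.

3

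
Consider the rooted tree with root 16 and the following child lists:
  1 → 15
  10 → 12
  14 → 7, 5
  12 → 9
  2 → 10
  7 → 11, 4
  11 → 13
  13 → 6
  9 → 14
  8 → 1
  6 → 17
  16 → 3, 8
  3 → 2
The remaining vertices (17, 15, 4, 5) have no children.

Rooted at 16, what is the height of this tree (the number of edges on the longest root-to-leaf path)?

17 sits deepest: 16–3–2–10–12–9–14–7–11–13–6–17 — 11 edges from the root.

11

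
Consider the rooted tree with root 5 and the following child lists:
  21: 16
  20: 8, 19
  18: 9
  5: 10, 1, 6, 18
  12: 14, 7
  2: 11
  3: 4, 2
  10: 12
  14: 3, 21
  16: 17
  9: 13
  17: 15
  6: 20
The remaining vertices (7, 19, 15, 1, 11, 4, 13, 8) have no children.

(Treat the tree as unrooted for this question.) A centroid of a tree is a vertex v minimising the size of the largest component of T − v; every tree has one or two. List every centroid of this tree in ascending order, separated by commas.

12

Delete 12: the remaining components have sizes 10, 9, 1. Max 10 ≤ 10, so 12 is a centroid.
No neighbour of 12 does as well, so 12 is the unique centroid.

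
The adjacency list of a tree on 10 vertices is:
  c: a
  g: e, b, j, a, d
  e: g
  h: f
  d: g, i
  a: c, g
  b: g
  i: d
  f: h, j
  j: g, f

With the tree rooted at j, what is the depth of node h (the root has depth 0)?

Path from j to h: j – f – h, which has 2 edges.

2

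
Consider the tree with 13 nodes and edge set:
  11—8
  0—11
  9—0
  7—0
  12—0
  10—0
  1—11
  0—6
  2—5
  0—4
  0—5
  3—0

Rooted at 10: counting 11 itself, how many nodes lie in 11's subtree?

3

Descendants of 11 (including itself): 11, 8, 1. That's 3.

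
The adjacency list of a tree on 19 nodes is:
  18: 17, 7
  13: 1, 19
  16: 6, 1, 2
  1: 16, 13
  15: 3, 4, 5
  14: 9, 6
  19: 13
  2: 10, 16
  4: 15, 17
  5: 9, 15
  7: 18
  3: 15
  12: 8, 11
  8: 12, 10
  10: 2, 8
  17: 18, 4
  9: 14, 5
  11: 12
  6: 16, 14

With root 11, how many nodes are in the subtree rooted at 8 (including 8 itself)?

17

8's subtree: {8, 10, 2, 16, 1, 6, 13, 14, 19, 9, 5, 15, 3, 4, 17, 18, 7}, size 17.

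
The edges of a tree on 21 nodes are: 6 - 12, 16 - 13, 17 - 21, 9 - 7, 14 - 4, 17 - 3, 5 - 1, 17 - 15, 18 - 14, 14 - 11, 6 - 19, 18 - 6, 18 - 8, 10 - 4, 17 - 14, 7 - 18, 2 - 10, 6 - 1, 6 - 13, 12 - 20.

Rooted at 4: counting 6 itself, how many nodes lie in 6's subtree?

8

The subtree rooted at 6 contains: 6, 1, 13, 12, 19, 5, 16, 20 — 8 nodes.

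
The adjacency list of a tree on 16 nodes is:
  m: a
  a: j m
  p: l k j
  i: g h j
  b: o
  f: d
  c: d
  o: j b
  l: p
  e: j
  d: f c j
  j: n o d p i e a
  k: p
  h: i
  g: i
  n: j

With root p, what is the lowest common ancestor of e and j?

j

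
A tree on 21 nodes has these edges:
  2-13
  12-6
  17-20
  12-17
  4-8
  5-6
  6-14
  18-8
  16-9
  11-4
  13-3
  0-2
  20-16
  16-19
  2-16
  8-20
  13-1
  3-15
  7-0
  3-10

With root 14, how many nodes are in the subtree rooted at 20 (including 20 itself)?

Descendants of 20 (including itself): 20, 16, 8, 2, 19, 9, 18, 4, 13, 0, 11, 3, 1, 7, 10, 15. That's 16.

16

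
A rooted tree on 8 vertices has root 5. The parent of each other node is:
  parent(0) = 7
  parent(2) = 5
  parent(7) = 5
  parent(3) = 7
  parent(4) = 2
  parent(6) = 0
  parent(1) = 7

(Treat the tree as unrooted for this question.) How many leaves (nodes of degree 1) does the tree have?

4

Exactly 4 nodes have a single neighbour: 1, 3, 4, 6.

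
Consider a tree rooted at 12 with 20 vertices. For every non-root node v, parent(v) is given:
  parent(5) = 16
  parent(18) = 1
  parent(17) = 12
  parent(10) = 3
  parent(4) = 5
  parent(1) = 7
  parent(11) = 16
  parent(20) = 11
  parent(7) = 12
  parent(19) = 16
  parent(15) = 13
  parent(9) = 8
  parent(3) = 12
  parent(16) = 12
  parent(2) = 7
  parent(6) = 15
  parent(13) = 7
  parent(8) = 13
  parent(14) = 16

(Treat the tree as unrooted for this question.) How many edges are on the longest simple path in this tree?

A longest path is 20 – 11 – 16 – 12 – 7 – 13 – 8 – 9, with 7 edges.

7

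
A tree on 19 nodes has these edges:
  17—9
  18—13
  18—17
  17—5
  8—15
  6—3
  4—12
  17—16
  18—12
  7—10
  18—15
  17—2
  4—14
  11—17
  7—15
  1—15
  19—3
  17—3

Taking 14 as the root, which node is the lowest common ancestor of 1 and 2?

18

1's ancestor chain is 1, 15, 18, 12, 4, 14 and 2's is 2, 17, 18, 12, 4, 14; they first meet at 18.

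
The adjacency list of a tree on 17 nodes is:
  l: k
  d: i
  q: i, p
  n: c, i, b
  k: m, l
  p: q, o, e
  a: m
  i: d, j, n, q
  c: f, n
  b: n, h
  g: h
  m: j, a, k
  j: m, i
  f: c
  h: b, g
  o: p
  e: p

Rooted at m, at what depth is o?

5

m – j – i – q – p – o — 5 edges.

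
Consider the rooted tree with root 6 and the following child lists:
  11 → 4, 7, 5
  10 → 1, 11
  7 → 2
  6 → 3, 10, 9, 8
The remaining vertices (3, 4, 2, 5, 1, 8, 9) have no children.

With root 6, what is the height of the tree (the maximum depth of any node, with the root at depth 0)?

4

The longest root-to-leaf path is 6–10–11–7–2 (4 edges).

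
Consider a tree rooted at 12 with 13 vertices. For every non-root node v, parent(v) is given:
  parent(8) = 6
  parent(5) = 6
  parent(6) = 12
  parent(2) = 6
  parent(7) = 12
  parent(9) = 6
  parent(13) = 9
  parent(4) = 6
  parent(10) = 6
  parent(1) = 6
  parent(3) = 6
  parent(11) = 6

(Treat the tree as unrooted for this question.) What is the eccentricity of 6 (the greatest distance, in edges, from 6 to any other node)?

The node farthest from 6 is 13 (7 also at distance 2), via 6 – 9 – 13 — 2 edges.

2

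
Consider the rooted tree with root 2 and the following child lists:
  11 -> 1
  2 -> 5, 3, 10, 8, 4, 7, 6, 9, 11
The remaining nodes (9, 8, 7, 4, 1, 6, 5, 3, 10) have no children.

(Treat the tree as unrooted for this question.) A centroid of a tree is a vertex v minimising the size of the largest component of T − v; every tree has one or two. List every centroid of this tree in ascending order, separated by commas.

2

If 2 is removed the pieces have sizes 2, 1, 1, 1, 1, 1, 1, 1, 1, all ≤ ⌊11/2⌋ = 5.
No neighbour of 2 does as well, so 2 is the unique centroid.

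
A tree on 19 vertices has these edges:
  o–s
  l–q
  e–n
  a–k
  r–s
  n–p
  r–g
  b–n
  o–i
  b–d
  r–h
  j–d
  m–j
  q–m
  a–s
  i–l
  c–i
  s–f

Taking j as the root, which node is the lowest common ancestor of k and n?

k's ancestor chain is k, a, s, o, i, l, q, m, j and n's is n, b, d, j; they first meet at j.

j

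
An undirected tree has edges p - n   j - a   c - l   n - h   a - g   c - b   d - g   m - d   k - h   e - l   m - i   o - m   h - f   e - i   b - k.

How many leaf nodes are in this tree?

4

Exactly 4 nodes have a single neighbour: f, j, o, p.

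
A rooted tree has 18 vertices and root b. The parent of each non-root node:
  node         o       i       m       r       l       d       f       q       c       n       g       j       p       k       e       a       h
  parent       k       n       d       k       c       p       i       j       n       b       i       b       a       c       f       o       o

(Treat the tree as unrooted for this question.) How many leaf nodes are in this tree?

7

Degree-1 nodes: e, g, h, l, m, q, r — 7 of them.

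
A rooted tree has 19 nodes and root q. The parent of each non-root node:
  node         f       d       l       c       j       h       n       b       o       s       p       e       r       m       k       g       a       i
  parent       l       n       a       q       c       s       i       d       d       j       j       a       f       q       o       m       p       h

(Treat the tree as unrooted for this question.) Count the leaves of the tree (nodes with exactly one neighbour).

5

Exactly 5 nodes have a single neighbour: b, e, g, k, r.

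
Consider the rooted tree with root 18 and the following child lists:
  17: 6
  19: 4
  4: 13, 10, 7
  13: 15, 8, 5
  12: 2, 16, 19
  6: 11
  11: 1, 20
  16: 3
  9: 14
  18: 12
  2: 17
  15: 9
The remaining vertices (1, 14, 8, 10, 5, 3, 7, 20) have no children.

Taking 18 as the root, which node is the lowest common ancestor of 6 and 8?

12

Ancestors of 6 (toward the root): 6, 17, 2, 12, 18.
Ancestors of 8: 8, 13, 4, 19, 12, 18.
The deepest node appearing in both lists is 12.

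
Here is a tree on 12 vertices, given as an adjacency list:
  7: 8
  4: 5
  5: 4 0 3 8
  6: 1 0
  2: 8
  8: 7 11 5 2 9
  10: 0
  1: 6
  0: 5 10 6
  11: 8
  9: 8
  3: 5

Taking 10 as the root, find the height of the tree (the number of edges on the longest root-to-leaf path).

A deepest node is 11, reached by 10-0-5-8-11.
That path has 4 edges, so the height is 4.

4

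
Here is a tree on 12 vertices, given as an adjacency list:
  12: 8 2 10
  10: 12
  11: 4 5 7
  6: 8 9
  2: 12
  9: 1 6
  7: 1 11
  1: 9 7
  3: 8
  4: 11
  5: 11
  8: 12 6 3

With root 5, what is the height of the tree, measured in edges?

10 sits deepest: 5 → 11 → 7 → 1 → 9 → 6 → 8 → 12 → 10 — 8 edges from the root.

8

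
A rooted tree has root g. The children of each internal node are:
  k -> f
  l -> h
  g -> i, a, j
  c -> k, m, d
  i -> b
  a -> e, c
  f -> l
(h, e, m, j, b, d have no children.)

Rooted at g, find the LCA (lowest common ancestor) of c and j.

g

c's ancestor chain is c, a, g and j's is j, g; they first meet at g.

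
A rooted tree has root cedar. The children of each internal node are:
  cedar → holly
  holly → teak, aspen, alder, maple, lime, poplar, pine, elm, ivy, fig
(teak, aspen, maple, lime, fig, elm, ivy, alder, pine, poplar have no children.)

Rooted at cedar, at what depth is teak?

2

cedar – holly – teak — 2 edges.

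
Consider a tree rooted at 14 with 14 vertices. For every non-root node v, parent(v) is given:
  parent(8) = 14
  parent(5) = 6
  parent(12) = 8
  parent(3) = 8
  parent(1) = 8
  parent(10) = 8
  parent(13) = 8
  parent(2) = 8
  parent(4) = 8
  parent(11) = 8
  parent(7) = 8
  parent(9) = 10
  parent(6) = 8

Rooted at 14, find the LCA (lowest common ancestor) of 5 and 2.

8

Ancestors of 5 (toward the root): 5, 6, 8, 14.
Ancestors of 2: 2, 8, 14.
The deepest node appearing in both lists is 8.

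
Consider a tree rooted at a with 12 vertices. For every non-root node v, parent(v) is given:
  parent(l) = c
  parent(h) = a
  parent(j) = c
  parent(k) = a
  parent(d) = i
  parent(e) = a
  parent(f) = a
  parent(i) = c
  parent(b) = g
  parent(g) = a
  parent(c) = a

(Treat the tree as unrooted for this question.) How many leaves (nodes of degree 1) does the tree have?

Degree-1 nodes: b, d, e, f, h, j, k, l — 8 of them.

8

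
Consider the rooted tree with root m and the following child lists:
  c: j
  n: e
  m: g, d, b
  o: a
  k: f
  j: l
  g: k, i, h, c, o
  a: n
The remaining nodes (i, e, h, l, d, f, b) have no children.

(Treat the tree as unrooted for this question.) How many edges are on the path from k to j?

3

k – g – c – j: 3 edges.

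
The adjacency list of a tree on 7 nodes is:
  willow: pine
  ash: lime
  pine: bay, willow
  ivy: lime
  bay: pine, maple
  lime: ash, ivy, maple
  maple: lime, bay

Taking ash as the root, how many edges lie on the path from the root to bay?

Path from ash to bay: ash–lime–maple–bay, which has 3 edges.

3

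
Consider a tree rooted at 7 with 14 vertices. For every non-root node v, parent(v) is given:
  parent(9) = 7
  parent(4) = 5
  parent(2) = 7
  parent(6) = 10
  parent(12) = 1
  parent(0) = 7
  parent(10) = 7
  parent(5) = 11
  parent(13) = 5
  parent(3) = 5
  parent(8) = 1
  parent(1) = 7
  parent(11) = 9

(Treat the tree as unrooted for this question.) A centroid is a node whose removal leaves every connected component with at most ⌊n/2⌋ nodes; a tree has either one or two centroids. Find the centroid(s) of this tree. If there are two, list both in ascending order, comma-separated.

Removing 7 splits the tree into components of sizes 6, 3, 2, 1, 1; the largest is 6 ≤ ⌊14/2⌋ = 7.
Every other node leaves some component of size > 7, so the centroid is unique.

7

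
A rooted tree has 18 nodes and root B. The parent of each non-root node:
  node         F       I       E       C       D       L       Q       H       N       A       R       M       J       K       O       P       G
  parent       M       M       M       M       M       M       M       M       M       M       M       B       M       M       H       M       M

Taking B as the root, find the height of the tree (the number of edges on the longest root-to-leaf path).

The longest root-to-leaf path is B-M-H-O (3 edges).

3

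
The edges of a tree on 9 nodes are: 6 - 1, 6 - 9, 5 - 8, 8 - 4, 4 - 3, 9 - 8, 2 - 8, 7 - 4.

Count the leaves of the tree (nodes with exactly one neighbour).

Degree-1 nodes: 1, 2, 3, 5, 7 — 5 of them.

5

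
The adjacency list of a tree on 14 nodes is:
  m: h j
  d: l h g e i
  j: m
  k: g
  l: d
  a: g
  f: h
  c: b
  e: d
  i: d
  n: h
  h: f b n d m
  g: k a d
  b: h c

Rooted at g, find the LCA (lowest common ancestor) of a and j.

Path a→root: a g; path j→root: j m h d g.
First common node: g.

g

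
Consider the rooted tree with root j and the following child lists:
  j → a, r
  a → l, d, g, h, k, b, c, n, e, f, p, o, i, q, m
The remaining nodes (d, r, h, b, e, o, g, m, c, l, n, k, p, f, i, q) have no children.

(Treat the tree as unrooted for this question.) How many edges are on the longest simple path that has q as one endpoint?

3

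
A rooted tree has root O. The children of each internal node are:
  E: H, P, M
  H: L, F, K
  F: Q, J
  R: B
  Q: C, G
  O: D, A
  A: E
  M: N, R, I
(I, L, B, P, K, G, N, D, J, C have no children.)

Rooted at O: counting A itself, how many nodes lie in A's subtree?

Descendants of A (including itself): A, E, H, M, P, F, K, L, R, I, N, Q, J, B, C, G. That's 16.

16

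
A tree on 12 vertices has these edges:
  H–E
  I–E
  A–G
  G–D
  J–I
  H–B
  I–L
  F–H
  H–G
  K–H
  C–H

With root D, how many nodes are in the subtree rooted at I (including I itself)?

3

Descendants of I (including itself): I, J, L. That's 3.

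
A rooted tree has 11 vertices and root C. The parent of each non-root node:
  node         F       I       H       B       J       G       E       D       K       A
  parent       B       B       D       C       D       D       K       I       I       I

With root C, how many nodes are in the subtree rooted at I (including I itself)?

8

Descendants of I (including itself): I, D, A, K, H, G, J, E. That's 8.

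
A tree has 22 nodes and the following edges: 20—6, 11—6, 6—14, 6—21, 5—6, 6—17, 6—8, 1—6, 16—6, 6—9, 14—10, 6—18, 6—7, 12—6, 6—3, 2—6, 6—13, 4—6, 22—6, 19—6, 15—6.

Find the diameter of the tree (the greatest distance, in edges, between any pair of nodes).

3

Starting from 10, a farthest node is 1 at distance 3.
One longest path: 10 - 14 - 6 - 1.
So the diameter is 3.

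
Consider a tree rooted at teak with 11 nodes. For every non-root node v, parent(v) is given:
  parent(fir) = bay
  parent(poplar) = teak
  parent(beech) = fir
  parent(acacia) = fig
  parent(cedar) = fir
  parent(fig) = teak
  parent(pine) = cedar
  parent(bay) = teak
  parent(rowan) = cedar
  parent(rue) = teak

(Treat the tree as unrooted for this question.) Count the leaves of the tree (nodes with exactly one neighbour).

Degree-1 nodes: acacia, beech, pine, poplar, rowan, rue — 6 of them.

6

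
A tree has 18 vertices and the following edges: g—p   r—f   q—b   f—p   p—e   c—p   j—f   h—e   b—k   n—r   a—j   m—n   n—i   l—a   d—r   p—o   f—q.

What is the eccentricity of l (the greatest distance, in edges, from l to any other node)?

6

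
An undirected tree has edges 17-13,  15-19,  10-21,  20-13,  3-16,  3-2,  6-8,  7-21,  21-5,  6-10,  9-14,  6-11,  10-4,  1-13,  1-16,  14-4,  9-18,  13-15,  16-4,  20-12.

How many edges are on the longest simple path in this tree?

8

Starting from 12, a farthest node is 8 at distance 8.
One longest path: 12-20-13-1-16-4-10-6-8.
So the diameter is 8.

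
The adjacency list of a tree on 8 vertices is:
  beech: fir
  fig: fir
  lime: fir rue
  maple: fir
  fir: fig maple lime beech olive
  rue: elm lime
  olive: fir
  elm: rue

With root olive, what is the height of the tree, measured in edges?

A deepest node is elm, reached by olive–fir–lime–rue–elm.
That path has 4 edges, so the height is 4.

4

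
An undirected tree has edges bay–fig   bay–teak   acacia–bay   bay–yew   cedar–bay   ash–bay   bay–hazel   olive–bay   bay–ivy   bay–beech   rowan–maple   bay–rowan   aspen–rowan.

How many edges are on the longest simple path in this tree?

3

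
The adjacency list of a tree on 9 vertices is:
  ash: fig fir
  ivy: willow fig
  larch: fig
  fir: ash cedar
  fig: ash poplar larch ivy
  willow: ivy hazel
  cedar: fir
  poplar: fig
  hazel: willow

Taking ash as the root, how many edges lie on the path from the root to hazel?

ash – fig – ivy – willow – hazel — 4 edges.

4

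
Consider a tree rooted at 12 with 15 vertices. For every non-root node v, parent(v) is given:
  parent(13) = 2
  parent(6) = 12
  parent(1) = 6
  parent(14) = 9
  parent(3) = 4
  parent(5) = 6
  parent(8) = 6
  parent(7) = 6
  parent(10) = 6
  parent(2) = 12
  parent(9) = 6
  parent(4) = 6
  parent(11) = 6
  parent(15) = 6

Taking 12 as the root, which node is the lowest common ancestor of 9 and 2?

9's ancestor chain is 9, 6, 12 and 2's is 2, 12; they first meet at 12.

12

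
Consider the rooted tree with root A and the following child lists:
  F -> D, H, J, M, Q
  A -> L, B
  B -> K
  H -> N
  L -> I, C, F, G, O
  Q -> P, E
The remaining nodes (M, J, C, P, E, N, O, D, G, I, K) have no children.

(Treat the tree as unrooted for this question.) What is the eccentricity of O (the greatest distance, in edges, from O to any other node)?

4

Distances from O peak at 4, attained at N (E, P, K also at distance 4).
O-L-F-H-N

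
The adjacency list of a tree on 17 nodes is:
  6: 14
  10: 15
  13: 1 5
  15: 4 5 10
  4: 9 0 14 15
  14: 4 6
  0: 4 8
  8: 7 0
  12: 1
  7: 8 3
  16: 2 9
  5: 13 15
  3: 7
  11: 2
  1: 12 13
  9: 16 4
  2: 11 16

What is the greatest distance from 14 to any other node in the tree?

Distances from 14 peak at 6, attained at 12.
14–4–15–5–13–1–12

6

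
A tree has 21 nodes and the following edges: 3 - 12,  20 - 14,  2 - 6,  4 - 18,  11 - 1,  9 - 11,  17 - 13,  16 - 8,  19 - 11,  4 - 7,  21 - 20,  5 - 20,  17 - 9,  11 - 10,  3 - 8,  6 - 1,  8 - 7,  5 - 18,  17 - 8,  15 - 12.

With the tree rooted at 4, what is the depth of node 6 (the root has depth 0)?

7

Path from 4 to 6: 4 – 7 – 8 – 17 – 9 – 11 – 1 – 6, which has 7 edges.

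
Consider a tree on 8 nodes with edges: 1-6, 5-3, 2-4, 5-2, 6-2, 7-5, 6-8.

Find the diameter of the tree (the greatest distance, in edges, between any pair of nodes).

Starting from 3, a farthest node is 8 at distance 4.
One longest path: 3-5-2-6-8.
So the diameter is 4.

4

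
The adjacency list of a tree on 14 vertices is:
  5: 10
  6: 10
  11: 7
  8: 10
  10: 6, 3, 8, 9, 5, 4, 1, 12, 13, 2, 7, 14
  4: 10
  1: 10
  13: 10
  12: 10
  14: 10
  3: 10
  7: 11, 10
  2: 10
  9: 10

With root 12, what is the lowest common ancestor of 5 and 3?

10

5's ancestor chain is 5, 10, 12 and 3's is 3, 10, 12; they first meet at 10.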